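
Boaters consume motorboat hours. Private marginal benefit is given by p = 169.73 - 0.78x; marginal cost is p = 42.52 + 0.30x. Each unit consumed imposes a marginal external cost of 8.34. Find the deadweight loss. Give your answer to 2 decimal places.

Market equilibrium (private): 42.52 + 0.30x = 169.73 - 0.78x → x_m = 117.7870.
Social marginal benefit = demand − MEC = 161.39 - 0.78x.
Set SMB = MC: 161.39 - 0.78x = 42.52 + 0.30x → x* = 110.0648.
Height of the DWL triangle at x_m is MC(x_m) − SMB(x_m) = MEC(x_m) = 8.3400.
DWL = ½ × 7.7222 × 8.3400 = 32.2016.

DWL = 32.20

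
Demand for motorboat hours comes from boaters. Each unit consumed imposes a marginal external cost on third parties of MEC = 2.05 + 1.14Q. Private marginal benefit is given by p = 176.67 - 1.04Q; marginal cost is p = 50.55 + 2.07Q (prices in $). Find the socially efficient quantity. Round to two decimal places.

Social marginal benefit = demand − MEC = 174.62 - 2.18Q.
Set SMB = MC: 174.62 - 2.18Q = 50.55 + 2.07Q → Q* = 29.1929.

Q* = 29.19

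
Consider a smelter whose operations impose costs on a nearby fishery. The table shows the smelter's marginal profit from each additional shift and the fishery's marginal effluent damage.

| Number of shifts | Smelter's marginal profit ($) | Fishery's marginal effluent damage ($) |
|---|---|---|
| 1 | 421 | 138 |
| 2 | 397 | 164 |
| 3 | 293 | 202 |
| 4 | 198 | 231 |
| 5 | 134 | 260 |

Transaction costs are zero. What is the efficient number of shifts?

3

Bargaining reaches the level where marginal profit last exceeds marginal effluent damage.
That holds through level 3 (293 ≥ 202) but not at 4 (198 < 231).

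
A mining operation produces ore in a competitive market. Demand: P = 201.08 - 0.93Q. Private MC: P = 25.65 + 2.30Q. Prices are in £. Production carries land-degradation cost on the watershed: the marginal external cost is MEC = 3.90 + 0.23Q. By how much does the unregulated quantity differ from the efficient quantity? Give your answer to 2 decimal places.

Market equilibrium (private): 25.65 + 2.30Q = 201.08 - 0.93Q → Q_m = 54.3127.
Social marginal cost = private MC + MEC = 29.55 + 2.53Q.
Set SMC = demand: 29.55 + 2.53Q = 201.08 - 0.93Q → Q* = 49.5751.
Gap = |54.3127 − 49.5751| = 4.7376.

4.74 units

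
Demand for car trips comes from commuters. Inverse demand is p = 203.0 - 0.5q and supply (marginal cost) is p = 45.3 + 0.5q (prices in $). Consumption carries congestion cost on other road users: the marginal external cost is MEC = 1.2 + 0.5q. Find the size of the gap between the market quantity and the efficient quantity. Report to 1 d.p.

53.4 units

Market equilibrium (private): 45.3 + 0.5q = 203.0 - 0.5q → q_m = 157.7000.
Social marginal benefit = demand − MEC = 201.8 - q.
Set SMB = MC: 201.8 - q = 45.3 + 0.5q → q* = 104.3333.
Gap = |157.7000 − 104.3333| = 53.3667.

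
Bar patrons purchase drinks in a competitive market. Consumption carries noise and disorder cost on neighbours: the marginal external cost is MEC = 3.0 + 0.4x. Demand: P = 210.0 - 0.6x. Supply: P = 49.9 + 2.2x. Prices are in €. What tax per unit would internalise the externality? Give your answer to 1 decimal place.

tax = €22.6 per unit

Social marginal benefit = demand − MEC = 207.0 - x.
Set SMB = MC: 207.0 - x = 49.9 + 2.2x → x* = 49.0938.
The Pigouvian tax equals MEC at x*: 3.0 + 0.4×49.0938 = 22.6375.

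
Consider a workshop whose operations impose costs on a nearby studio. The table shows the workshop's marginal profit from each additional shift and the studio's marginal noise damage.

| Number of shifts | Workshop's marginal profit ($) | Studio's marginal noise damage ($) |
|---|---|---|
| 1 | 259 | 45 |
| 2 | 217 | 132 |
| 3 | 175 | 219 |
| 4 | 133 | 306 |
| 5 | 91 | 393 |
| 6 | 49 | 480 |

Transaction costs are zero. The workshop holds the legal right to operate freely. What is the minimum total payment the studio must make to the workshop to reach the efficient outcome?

$448

Left alone the workshop would choose level 6 (marginal profit stays positive).
Efficient level: k* = 2 (marginal profit ≥ marginal noise damage through 2).
The studio must at least cover the workshop's forgone profit from cutting 6→2: 175 + 133 + 91 + 49 = 448.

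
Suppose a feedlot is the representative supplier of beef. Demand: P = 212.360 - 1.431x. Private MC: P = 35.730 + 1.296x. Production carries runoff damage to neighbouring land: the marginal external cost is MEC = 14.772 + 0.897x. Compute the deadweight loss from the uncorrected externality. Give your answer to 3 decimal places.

Market equilibrium (private): 35.730 + 1.296x = 212.360 - 1.431x → x_m = 64.7708.
Social marginal cost = private MC + MEC = 50.502 + 2.193x.
Set SMC = demand: 50.502 + 2.193x = 212.360 - 1.431x → x* = 44.6628.
The welfare-loss triangle has base |x_m − x*| and height MEC(x_m) (the vertical gap between SMC and demand is zero at x* and MEC at x_m).
DWL = ½ × 20.1080 × 72.8714 = 732.6491.

DWL = 732.649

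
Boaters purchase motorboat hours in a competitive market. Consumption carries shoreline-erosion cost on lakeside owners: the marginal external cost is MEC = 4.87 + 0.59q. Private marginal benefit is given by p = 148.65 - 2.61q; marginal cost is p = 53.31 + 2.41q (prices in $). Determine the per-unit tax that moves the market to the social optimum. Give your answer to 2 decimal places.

Social marginal benefit = demand − MEC = 143.78 - 3.20q.
Set SMB = MC: 143.78 - 3.20q = 53.31 + 2.41q → q* = 16.1266.
The Pigouvian tax equals MEC at q*: 4.87 + 0.59×16.1266 = 14.3847.

tax = $14.38 per unit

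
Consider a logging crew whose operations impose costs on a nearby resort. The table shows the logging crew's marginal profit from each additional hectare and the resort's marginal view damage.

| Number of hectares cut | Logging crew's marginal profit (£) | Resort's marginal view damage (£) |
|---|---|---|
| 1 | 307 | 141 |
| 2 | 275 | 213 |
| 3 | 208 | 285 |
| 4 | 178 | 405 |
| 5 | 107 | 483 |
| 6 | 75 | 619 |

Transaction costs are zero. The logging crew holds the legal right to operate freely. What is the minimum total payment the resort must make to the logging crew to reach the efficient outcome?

Left alone the logging crew would choose level 6 (marginal profit stays positive).
Efficient level: k* = 2 (marginal profit ≥ marginal view damage through 2).
The resort must at least cover the logging crew's forgone profit from cutting 6→2: 208 + 178 + 107 + 75 = 568.

£568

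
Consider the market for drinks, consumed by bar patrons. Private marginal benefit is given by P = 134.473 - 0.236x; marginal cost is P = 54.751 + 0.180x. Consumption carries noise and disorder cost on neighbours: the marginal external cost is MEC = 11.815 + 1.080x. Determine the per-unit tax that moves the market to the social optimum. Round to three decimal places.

Social marginal benefit = demand − MEC = 122.658 - 1.316x.
Set SMB = MC: 122.658 - 1.316x = 54.751 + 0.180x → x* = 45.3924.
The Pigouvian tax equals MEC at x*: 11.815 + 1.080×45.3924 = 60.8388.

tax = 60.839 per unit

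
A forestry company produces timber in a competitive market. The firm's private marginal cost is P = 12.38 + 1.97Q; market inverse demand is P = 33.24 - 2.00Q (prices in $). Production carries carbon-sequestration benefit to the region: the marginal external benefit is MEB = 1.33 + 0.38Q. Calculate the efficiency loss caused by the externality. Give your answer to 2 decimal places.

Market equilibrium (private): 12.38 + 1.97Q = 33.24 - 2.00Q → Q_m = 5.2544.
Social marginal cost = private MC − MEB = 11.05 + 1.59Q.
Set SMC = demand: 11.05 + 1.59Q = 33.24 - 2.00Q → Q* = 6.1811.
Height of the DWL triangle at Q_m is demand(Q_m) − SMC(Q_m) = MEB(Q_m) = 3.3267.
DWL = ½ × 0.9267 × 3.3267 = 1.5414.

DWL = $1.54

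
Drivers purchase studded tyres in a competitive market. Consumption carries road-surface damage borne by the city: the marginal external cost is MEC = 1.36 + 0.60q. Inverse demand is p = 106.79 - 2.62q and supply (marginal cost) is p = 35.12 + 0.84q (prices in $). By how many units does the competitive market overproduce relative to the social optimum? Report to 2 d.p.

Market equilibrium (private): 35.12 + 0.84q = 106.79 - 2.62q → q_m = 20.7139.
Social marginal benefit = demand − MEC = 105.43 - 3.22q.
Set SMB = MC: 105.43 - 3.22q = 35.12 + 0.84q → q* = 17.3177.
Gap = |20.7139 − 17.3177| = 3.3962.

3.40 units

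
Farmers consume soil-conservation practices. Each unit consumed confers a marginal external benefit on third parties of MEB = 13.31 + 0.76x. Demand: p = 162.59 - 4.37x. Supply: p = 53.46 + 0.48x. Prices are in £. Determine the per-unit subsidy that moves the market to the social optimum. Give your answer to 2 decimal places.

Social marginal benefit = demand + MEB = 175.90 - 3.61x.
Set SMB = MC: 175.90 - 3.61x = 53.46 + 0.48x → x* = 29.9364.
The Pigouvian subsidy equals MEB at x*: 13.31 + 0.76×29.9364 = 36.0617.

subsidy = £36.06 per unit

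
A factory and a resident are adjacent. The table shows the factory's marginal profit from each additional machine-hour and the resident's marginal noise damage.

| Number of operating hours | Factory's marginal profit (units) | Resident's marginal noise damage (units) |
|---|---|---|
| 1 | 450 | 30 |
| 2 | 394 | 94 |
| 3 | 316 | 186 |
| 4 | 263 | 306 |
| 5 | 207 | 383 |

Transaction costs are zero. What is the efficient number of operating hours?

Bargaining reaches the level where marginal profit last exceeds marginal noise damage.
That holds through level 3 (316 ≥ 186) but not at 4 (263 < 306).

3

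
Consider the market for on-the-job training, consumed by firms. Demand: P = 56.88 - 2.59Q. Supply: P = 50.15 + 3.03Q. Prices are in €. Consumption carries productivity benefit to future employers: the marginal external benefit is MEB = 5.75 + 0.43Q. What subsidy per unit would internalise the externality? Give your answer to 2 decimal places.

subsidy = €6.78 per unit

Social marginal benefit = demand + MEB = 62.63 - 2.16Q.
Set SMB = MC: 62.63 - 2.16Q = 50.15 + 3.03Q → Q* = 2.4046.
The Pigouvian subsidy equals MEB at Q*: 5.75 + 0.43×2.4046 = 6.7840.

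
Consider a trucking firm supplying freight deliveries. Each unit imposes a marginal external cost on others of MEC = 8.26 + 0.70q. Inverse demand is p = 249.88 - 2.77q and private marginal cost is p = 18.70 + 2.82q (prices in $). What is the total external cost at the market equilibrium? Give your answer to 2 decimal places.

Market equilibrium (private): 18.70 + 2.82q = 249.88 - 2.77q → q_m = 41.3560.
Total external cost = ∫₀^{q_m} (8.26 + 0.70q) dq = 8.26×41.3560 + ½×0.70×41.3560² = 940.2121.

$940.21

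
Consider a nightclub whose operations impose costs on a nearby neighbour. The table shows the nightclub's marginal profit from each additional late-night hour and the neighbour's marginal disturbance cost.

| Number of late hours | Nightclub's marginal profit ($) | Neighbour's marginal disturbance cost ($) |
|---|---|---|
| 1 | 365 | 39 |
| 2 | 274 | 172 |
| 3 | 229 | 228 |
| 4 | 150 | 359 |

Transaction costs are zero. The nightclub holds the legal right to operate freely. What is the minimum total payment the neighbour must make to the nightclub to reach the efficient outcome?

Left alone the nightclub would choose level 4 (marginal profit stays positive).
Efficient level: k* = 3 (marginal profit ≥ marginal disturbance cost through 3).
The neighbour must at least cover the nightclub's forgone profit from cutting 4→3: 150 = 150.

$150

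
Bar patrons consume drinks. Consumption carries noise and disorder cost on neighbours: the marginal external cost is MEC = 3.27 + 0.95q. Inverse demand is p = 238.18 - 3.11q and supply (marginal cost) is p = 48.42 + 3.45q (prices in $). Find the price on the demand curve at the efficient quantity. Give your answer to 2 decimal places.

Social marginal benefit = demand − MEC = 234.91 - 4.06q.
Set SMB = MC: 234.91 - 4.06q = 48.42 + 3.45q → q* = 24.8322.
Consumer price on the demand curve at q*: 238.18 − 3.11×24.8322 = 160.9519.

P = $160.95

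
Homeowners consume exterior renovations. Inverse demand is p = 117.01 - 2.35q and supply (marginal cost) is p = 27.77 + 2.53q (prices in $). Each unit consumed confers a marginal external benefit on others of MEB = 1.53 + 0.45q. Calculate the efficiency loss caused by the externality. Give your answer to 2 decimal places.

DWL = $10.75

Market equilibrium (private): 27.77 + 2.53q = 117.01 - 2.35q → q_m = 18.2869.
Social marginal benefit = demand + MEB = 118.54 - 1.90q.
Set SMB = MC: 118.54 - 1.90q = 27.77 + 2.53q → q* = 20.4898.
The loss is the area between SMB and MC from q* to q_m; with linear curves that's a triangle of height MEB(q_m).
DWL = ½ × 2.2029 × 9.7591 = 10.7492.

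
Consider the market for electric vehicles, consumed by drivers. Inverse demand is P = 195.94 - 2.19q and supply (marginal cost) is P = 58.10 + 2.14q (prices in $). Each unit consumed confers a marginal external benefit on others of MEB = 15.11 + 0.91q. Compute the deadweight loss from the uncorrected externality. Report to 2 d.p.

Market equilibrium (private): 58.10 + 2.14q = 195.94 - 2.19q → q_m = 31.8337.
Social marginal benefit = demand + MEB = 211.05 - 1.28q.
Set SMB = MC: 211.05 - 1.28q = 58.10 + 2.14q → q* = 44.7222.
The loss is the area between SMB and MC from q* to q_m; with linear curves that's a triangle of height MEB(q_m).
DWL = ½ × 12.8885 × 44.0787 = 284.0542.

DWL = $284.05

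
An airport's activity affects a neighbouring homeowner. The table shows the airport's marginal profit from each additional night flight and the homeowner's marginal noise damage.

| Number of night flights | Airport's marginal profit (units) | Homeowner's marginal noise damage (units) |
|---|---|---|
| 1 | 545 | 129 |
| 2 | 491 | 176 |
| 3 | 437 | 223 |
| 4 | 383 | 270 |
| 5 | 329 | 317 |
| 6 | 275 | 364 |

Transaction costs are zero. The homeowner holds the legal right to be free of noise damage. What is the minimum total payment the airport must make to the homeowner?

Efficient level: marginal profit ≥ marginal noise damage through level 5, so k* = 5.
With the homeowner holding the right, the airport must at least compensate total damage at k*: 129 + 176 + 223 + 270 + 317 = 1115.

1115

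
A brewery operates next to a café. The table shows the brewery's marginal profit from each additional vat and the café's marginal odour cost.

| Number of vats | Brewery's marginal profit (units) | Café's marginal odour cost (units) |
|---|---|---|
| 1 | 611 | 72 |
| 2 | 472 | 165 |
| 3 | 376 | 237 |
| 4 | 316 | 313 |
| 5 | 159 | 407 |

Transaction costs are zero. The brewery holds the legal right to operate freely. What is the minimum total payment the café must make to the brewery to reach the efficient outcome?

159

Left alone the brewery would choose level 5 (marginal profit stays positive).
Efficient level: k* = 4 (marginal profit ≥ marginal odour cost through 4).
The café must at least cover the brewery's forgone profit from cutting 5→4: 159 = 159.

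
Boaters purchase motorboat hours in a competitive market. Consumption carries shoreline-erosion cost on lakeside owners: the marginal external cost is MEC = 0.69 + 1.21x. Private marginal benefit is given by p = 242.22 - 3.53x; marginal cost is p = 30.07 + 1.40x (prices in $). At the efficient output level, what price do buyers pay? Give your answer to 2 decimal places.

Social marginal benefit = demand − MEC = 241.53 - 4.74x.
Set SMB = MC: 241.53 - 4.74x = 30.07 + 1.40x → x* = 34.4397.
Consumer price on the demand curve at x*: 242.22 − 3.53×34.4397 = 120.6479.

P = $120.65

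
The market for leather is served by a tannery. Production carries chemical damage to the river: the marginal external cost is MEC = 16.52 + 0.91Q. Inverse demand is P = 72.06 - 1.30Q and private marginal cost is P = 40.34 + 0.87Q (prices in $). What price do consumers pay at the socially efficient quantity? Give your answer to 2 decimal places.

P = $65.64

Social marginal cost = private MC + MEC = 56.86 + 1.78Q.
Set SMC = demand: 56.86 + 1.78Q = 72.06 - 1.30Q → Q* = 4.9351.
Consumer price on the demand curve at Q*: 72.06 − 1.30×4.9351 = 65.6444.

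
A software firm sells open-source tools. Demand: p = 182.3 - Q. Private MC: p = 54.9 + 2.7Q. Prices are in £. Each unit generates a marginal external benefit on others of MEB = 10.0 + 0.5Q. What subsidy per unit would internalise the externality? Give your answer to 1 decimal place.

subsidy = £31.5 per unit

Social marginal cost = private MC − MEB = 44.9 + 2.2Q.
Set SMC = demand: 44.9 + 2.2Q = 182.3 - Q → Q* = 42.9375.
The Pigouvian subsidy equals MEB at Q*: 10.0 + 0.5×42.9375 = 31.4688.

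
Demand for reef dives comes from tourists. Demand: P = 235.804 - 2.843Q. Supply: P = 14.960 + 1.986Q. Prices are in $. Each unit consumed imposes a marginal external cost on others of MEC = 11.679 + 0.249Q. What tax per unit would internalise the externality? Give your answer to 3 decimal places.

tax = $21.935 per unit

Social marginal benefit = demand − MEC = 224.125 - 3.092Q.
Set SMB = MC: 224.125 - 3.092Q = 14.960 + 1.986Q → Q* = 41.1904.
The Pigouvian tax equals MEC at Q*: 11.679 + 0.249×41.1904 = 21.9354.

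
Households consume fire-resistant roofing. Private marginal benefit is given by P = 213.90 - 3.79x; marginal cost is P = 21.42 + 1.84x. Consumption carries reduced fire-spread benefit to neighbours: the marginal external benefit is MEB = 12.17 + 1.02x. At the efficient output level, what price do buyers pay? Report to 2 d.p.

P = 45.65

Social marginal benefit = demand + MEB = 226.07 - 2.77x.
Set SMB = MC: 226.07 - 2.77x = 21.42 + 1.84x → x* = 44.3926.
Consumer price on the demand curve at x*: 213.90 − 3.79×44.3926 = 45.6520.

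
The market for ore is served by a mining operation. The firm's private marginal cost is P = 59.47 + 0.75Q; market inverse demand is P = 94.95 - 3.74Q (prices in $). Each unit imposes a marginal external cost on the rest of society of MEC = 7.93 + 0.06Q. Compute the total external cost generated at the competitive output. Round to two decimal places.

$64.54

Market equilibrium (private): 59.47 + 0.75Q = 94.95 - 3.74Q → Q_m = 7.9020.
Total external cost = ∫₀^{Q_m} (7.93 + 0.06Q) dQ = 7.93×7.9020 + ½×0.06×7.9020² = 64.5361.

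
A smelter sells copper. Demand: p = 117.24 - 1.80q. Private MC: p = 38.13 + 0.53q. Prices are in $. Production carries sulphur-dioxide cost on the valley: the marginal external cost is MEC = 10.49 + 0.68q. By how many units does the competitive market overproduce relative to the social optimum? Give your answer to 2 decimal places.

Market equilibrium (private): 38.13 + 0.53q = 117.24 - 1.80q → q_m = 33.9528.
Social marginal cost = private MC + MEC = 48.62 + 1.21q.
Set SMC = demand: 48.62 + 1.21q = 117.24 - 1.80q → q* = 22.7973.
Gap = |33.9528 − 22.7973| = 11.1555.

11.16 units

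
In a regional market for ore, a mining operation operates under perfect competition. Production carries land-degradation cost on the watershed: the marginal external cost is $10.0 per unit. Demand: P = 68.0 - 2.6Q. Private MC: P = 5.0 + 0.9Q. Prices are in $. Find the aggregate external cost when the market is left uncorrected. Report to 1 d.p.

$180.0

Market equilibrium (private): 5.0 + 0.9Q = 68.0 - 2.6Q → Q_m = 18.0000.
Total external cost = MEC × Q_m = 10.0 × 18.0000 = 180.0000.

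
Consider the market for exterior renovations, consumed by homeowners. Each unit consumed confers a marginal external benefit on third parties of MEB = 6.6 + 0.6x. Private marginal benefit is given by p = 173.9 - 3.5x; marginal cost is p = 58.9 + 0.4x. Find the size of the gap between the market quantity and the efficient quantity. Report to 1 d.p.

Market equilibrium (private): 58.9 + 0.4x = 173.9 - 3.5x → x_m = 29.4872.
Social marginal benefit = demand + MEB = 180.5 - 2.9x.
Set SMB = MC: 180.5 - 2.9x = 58.9 + 0.4x → x* = 36.8485.
Gap = |29.4872 − 36.8485| = 7.3613.

7.4 units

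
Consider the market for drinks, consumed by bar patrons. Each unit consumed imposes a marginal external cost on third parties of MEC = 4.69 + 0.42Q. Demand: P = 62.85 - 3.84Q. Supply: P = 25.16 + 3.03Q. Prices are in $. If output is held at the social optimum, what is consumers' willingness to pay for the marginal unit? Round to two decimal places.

P = $45.47

Social marginal benefit = demand − MEC = 58.16 - 4.26Q.
Set SMB = MC: 58.16 - 4.26Q = 25.16 + 3.03Q → Q* = 4.5267.
Consumer price on the demand curve at Q*: 62.85 − 3.84×4.5267 = 45.4675.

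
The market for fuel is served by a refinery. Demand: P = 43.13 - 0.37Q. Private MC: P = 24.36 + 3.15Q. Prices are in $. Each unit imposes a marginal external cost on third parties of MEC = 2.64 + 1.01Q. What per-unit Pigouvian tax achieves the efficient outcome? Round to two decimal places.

tax = $6.24 per unit

Social marginal cost = private MC + MEC = 27.00 + 4.16Q.
Set SMC = demand: 27.00 + 4.16Q = 43.13 - 0.37Q → Q* = 3.5607.
The Pigouvian tax equals MEC at Q*: 2.64 + 1.01×3.5607 = 6.2363.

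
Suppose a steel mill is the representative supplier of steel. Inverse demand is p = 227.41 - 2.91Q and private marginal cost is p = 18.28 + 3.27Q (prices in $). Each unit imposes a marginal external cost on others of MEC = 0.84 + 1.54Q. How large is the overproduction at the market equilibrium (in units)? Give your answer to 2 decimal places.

6.86 units

Market equilibrium (private): 18.28 + 3.27Q = 227.41 - 2.91Q → Q_m = 33.8398.
Social marginal cost = private MC + MEC = 19.12 + 4.81Q.
Set SMC = demand: 19.12 + 4.81Q = 227.41 - 2.91Q → Q* = 26.9806.
Gap = |33.8398 − 26.9806| = 6.8592.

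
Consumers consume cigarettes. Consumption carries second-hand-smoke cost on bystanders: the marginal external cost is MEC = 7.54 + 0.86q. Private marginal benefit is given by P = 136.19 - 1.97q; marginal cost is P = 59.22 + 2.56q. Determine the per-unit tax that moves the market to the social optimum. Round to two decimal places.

Social marginal benefit = demand − MEC = 128.65 - 2.83q.
Set SMB = MC: 128.65 - 2.83q = 59.22 + 2.56q → q* = 12.8813.
The Pigouvian tax equals MEC at q*: 7.54 + 0.86×12.8813 = 18.6179.

tax = 18.62 per unit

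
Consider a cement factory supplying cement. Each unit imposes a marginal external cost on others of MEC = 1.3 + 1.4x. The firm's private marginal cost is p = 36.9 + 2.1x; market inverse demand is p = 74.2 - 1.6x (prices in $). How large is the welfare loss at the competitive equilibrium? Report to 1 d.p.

DWL = $23.3

Market equilibrium (private): 36.9 + 2.1x = 74.2 - 1.6x → x_m = 10.0811.
Social marginal cost = private MC + MEC = 38.2 + 3.5x.
Set SMC = demand: 38.2 + 3.5x = 74.2 - 1.6x → x* = 7.0588.
The welfare-loss triangle has base |x_m − x*| and height MEC(x_m) (the vertical gap between SMC and demand is zero at x* and MEC at x_m).
DWL = ½ × 3.0223 × 15.4135 = 23.2921.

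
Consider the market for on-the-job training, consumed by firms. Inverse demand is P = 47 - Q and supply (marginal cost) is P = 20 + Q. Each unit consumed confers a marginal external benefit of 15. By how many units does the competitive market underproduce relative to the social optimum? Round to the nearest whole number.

Market equilibrium (private): 20 + Q = 47 - Q → Q_m = 13.5000.
Social marginal benefit = demand + MEB = 62 - Q.
Set SMB = MC: 62 - Q = 20 + Q → Q* = 21.0000.
Gap = |13.5000 − 21.0000| = 7.5000.

8 units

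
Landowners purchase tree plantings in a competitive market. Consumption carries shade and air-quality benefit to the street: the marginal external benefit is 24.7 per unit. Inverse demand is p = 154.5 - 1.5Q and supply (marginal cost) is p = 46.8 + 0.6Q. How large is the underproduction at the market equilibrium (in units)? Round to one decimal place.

Market equilibrium (private): 46.8 + 0.6Q = 154.5 - 1.5Q → Q_m = 51.2857.
Social marginal benefit = demand + MEB = 179.2 - 1.5Q.
Set SMB = MC: 179.2 - 1.5Q = 46.8 + 0.6Q → Q* = 63.0476.
Gap = |51.2857 − 63.0476| = 11.7619.

11.8 units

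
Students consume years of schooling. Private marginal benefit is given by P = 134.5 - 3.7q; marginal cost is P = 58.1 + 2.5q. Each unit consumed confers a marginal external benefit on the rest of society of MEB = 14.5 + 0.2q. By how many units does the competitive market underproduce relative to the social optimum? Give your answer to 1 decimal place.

2.8 units

Market equilibrium (private): 58.1 + 2.5q = 134.5 - 3.7q → q_m = 12.3226.
Social marginal benefit = demand + MEB = 149.0 - 3.5q.
Set SMB = MC: 149.0 - 3.5q = 58.1 + 2.5q → q* = 15.1500.
Gap = |12.3226 − 15.1500| = 2.8274.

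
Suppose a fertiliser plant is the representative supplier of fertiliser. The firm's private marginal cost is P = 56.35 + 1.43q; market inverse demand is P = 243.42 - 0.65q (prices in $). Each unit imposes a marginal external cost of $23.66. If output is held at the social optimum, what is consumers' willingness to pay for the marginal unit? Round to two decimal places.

P = $192.35

Social marginal cost = private MC + MEC = 80.01 + 1.43q.
Set SMC = demand: 80.01 + 1.43q = 243.42 - 0.65q → q* = 78.5625.
Consumer price on the demand curve at q*: 243.42 − 0.65×78.5625 = 192.3544.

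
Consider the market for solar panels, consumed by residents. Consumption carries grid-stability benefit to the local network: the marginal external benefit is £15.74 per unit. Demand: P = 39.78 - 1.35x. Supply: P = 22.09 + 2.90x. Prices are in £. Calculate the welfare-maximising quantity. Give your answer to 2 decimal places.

x* = 7.87

Social marginal benefit = demand + MEB = 55.52 - 1.35x.
Set SMB = MC: 55.52 - 1.35x = 22.09 + 2.90x → x* = 7.8659.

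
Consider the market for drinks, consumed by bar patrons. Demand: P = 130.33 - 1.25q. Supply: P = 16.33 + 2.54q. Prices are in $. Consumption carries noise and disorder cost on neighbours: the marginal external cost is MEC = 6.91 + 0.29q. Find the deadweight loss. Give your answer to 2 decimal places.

Market equilibrium (private): 16.33 + 2.54q = 130.33 - 1.25q → q_m = 30.0792.
Social marginal benefit = demand − MEC = 123.42 - 1.54q.
Set SMB = MC: 123.42 - 1.54q = 16.33 + 2.54q → q* = 26.2475.
Height of the DWL triangle at q_m is MC(q_m) − SMB(q_m) = MEC(q_m) = 15.6330.
DWL = ½ × 3.8317 × 15.6330 = 29.9505.

DWL = $29.95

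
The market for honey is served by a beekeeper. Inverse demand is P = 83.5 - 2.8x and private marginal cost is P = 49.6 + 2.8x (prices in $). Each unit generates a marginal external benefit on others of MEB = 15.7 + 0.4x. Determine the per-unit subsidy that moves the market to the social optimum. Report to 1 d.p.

Social marginal cost = private MC − MEB = 33.9 + 2.4x.
Set SMC = demand: 33.9 + 2.4x = 83.5 - 2.8x → x* = 9.5385.
The Pigouvian subsidy equals MEB at x*: 15.7 + 0.4×9.5385 = 19.5154.

subsidy = $19.5 per unit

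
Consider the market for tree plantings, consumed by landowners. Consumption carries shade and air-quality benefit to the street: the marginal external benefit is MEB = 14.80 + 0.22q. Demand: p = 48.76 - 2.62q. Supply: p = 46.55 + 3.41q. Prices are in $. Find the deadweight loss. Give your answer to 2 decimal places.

Market equilibrium (private): 46.55 + 3.41q = 48.76 - 2.62q → q_m = 0.3665.
Social marginal benefit = demand + MEB = 63.56 - 2.40q.
Set SMB = MC: 63.56 - 2.40q = 46.55 + 3.41q → q* = 2.9277.
The welfare-loss triangle has base |q_m − q*| and height MEB(q_m) (the vertical gap between SMB and MC is zero at q* and MEB at q_m).
DWL = ½ × 2.5612 × 14.8806 = 19.0561.

DWL = $19.06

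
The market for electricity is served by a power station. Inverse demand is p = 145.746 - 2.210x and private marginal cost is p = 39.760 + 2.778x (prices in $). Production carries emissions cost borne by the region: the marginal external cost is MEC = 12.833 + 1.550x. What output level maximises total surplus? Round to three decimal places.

Social marginal cost = private MC + MEC = 52.593 + 4.328x.
Set SMC = demand: 52.593 + 4.328x = 145.746 - 2.210x → x* = 14.2479.

x* = 14.248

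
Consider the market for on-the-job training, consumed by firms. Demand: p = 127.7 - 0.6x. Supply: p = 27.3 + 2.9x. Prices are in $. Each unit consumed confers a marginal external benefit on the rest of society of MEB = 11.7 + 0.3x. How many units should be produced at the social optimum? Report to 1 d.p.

Social marginal benefit = demand + MEB = 139.4 - 0.3x.
Set SMB = MC: 139.4 - 0.3x = 27.3 + 2.9x → x* = 35.0313.

x* = 35.0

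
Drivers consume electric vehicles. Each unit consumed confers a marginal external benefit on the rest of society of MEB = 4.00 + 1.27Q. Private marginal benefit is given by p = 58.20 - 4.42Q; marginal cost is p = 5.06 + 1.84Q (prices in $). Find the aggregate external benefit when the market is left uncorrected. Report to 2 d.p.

$79.71

Market equilibrium (private): 5.06 + 1.84Q = 58.20 - 4.42Q → Q_m = 8.4888.
Total external benefit = ∫₀^{Q_m} (4.00 + 1.27Q) dQ = 4.00×8.4888 + ½×1.27×8.4888² = 79.7131.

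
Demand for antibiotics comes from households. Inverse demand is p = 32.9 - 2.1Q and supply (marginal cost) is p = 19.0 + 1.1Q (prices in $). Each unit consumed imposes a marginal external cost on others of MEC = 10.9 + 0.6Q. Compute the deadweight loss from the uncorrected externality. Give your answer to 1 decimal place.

Market equilibrium (private): 19.0 + 1.1Q = 32.9 - 2.1Q → Q_m = 4.3438.
Social marginal benefit = demand − MEC = 22.0 - 2.7Q.
Set SMB = MC: 22.0 - 2.7Q = 19.0 + 1.1Q → Q* = 0.7895.
The loss is the area between SMB and MC from Q* to Q_m; with linear curves that's a triangle of height MEC(Q_m).
DWL = ½ × 3.5543 × 13.5063 = 24.0027.

DWL = $24.0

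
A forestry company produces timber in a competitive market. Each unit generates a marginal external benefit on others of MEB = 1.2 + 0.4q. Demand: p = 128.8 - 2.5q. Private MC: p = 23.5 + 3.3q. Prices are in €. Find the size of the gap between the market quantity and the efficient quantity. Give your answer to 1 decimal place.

1.6 units

Market equilibrium (private): 23.5 + 3.3q = 128.8 - 2.5q → q_m = 18.1552.
Social marginal cost = private MC − MEB = 22.3 + 2.9q.
Set SMC = demand: 22.3 + 2.9q = 128.8 - 2.5q → q* = 19.7222.
Gap = |18.1552 − 19.7222| = 1.5670.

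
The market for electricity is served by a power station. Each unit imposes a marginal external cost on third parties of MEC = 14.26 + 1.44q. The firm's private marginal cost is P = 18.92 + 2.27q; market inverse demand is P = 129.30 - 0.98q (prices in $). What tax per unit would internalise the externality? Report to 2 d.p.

Social marginal cost = private MC + MEC = 33.18 + 3.71q.
Set SMC = demand: 33.18 + 3.71q = 129.30 - 0.98q → q* = 20.4947.
The Pigouvian tax equals MEC at q*: 14.26 + 1.44×20.4947 = 43.7724.

tax = $43.77 per unit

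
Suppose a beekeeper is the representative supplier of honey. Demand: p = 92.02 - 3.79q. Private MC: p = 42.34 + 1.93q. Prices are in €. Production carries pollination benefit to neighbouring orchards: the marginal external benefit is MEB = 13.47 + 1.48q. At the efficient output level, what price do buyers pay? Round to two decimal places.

Social marginal cost = private MC − MEB = 28.87 + 0.45q.
Set SMC = demand: 28.87 + 0.45q = 92.02 - 3.79q → q* = 14.8939.
Consumer price on the demand curve at q*: 92.02 − 3.79×14.8939 = 35.5721.

P = €35.57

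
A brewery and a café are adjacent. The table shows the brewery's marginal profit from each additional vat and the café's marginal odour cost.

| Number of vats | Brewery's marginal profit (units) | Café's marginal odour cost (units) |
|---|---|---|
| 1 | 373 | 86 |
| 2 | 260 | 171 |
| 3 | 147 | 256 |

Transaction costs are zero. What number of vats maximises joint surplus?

2

Bargaining reaches the level where marginal profit last exceeds marginal odour cost.
That holds through level 2 (260 ≥ 171) but not at 3 (147 < 256).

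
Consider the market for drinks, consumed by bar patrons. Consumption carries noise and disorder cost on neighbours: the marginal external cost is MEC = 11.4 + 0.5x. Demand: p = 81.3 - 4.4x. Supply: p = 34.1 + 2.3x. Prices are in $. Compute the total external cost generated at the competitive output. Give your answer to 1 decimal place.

$92.7

Market equilibrium (private): 34.1 + 2.3x = 81.3 - 4.4x → x_m = 7.0448.
Total external cost = ∫₀^{x_m} (11.4 + 0.5x) dx = 11.4×7.0448 + ½×0.5×7.0448² = 92.7180.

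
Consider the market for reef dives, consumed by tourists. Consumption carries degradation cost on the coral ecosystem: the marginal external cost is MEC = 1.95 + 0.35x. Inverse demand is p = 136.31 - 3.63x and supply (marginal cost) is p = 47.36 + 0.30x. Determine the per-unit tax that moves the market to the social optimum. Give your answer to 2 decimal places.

tax = 9.06 per unit

Social marginal benefit = demand − MEC = 134.36 - 3.98x.
Set SMB = MC: 134.36 - 3.98x = 47.36 + 0.30x → x* = 20.3271.
The Pigouvian tax equals MEC at x*: 1.95 + 0.35×20.3271 = 9.0645.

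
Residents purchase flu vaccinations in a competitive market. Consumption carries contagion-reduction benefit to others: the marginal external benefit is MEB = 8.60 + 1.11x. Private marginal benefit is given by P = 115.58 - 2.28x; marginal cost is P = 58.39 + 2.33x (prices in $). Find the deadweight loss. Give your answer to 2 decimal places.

Market equilibrium (private): 58.39 + 2.33x = 115.58 - 2.28x → x_m = 12.4056.
Social marginal benefit = demand + MEB = 124.18 - 1.17x.
Set SMB = MC: 124.18 - 1.17x = 58.39 + 2.33x → x* = 18.7971.
Between x* and x_m the wedge SMB − MC runs linearly from 0 to MEB(x_m), so the loss is a triangle.
DWL = ½ × 6.3915 × 22.3703 = 71.4899.

DWL = $71.49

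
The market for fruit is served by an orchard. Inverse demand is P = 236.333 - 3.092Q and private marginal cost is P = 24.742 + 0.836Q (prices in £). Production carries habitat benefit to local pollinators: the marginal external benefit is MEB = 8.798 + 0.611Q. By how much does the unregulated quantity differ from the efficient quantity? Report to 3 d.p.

Market equilibrium (private): 24.742 + 0.836Q = 236.333 - 3.092Q → Q_m = 53.8674.
Social marginal cost = private MC − MEB = 15.944 + 0.225Q.
Set SMC = demand: 15.944 + 0.225Q = 236.333 - 3.092Q → Q* = 66.4423.
Gap = |53.8674 − 66.4423| = 12.5749.

12.575 units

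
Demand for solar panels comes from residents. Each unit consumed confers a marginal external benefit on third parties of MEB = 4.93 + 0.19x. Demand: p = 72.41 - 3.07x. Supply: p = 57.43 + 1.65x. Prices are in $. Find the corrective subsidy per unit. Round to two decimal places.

subsidy = $5.77 per unit

Social marginal benefit = demand + MEB = 77.34 - 2.88x.
Set SMB = MC: 77.34 - 2.88x = 57.43 + 1.65x → x* = 4.3951.
The Pigouvian subsidy equals MEB at x*: 4.93 + 0.19×4.3951 = 5.7651.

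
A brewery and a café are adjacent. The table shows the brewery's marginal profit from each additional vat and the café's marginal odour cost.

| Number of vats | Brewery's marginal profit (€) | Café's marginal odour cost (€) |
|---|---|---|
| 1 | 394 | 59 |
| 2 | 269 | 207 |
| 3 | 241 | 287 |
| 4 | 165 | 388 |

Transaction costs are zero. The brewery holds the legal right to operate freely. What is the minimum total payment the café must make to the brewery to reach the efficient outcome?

Left alone the brewery would choose level 4 (marginal profit stays positive).
Efficient level: k* = 2 (marginal profit ≥ marginal odour cost through 2).
The café must at least cover the brewery's forgone profit from cutting 4→2: 241 + 165 = 406.

€406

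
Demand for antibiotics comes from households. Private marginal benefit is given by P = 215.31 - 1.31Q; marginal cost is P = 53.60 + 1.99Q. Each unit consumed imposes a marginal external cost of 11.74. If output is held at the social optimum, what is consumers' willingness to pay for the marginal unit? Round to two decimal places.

Social marginal benefit = demand − MEC = 203.57 - 1.31Q.
Set SMB = MC: 203.57 - 1.31Q = 53.60 + 1.99Q → Q* = 45.4455.
Consumer price on the demand curve at Q*: 215.31 − 1.31×45.4455 = 155.7764.

P = 155.78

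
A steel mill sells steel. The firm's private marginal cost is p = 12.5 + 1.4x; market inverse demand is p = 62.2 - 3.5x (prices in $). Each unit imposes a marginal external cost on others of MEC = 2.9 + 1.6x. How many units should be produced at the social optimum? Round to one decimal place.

Social marginal cost = private MC + MEC = 15.4 + 3.0x.
Set SMC = demand: 15.4 + 3.0x = 62.2 - 3.5x → x* = 7.2000.

x* = 7.2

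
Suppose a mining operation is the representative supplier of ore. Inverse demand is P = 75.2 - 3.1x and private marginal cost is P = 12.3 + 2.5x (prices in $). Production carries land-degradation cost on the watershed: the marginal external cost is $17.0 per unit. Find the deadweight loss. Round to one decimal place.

Market equilibrium (private): 12.3 + 2.5x = 75.2 - 3.1x → x_m = 11.2321.
Social marginal cost = private MC + MEC = 29.3 + 2.5x.
Set SMC = demand: 29.3 + 2.5x = 75.2 - 3.1x → x* = 8.1964.
The loss is the area between SMC and demand from x* to x_m; with linear curves that's a triangle of height MEC(x_m).
DWL = ½ × 3.0357 × 17.0000 = 25.8035.

DWL = $25.8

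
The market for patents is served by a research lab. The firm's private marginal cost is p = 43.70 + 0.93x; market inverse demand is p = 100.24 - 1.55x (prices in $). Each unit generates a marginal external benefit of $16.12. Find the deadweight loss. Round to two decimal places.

DWL = $52.39

Market equilibrium (private): 43.70 + 0.93x = 100.24 - 1.55x → x_m = 22.7984.
Social marginal cost = private MC − MEB = 27.58 + 0.93x.
Set SMC = demand: 27.58 + 0.93x = 100.24 - 1.55x → x* = 29.2984.
The loss is the area between SMC and demand from x* to x_m; with linear curves that's a triangle of height MEB(x_m).
DWL = ½ × 6.5000 × 16.1200 = 52.3900.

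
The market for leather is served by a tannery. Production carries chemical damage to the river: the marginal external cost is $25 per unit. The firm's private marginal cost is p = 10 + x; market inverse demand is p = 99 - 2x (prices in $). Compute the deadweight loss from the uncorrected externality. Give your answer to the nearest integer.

Market equilibrium (private): 10 + x = 99 - 2x → x_m = 29.6667.
Social marginal cost = private MC + MEC = 35 + x.
Set SMC = demand: 35 + x = 99 - 2x → x* = 21.3333.
Height of the DWL triangle at x_m is SMC(x_m) − demand(x_m) = MEC(x_m) = 25.0000.
DWL = ½ × 8.3334 × 25.0000 = 104.1675.

DWL = $104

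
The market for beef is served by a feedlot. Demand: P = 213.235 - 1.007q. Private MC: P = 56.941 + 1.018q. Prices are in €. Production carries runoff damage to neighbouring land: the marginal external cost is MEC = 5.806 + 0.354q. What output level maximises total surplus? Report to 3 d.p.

Social marginal cost = private MC + MEC = 62.747 + 1.372q.
Set SMC = demand: 62.747 + 1.372q = 213.235 - 1.007q → q* = 63.2568.

q* = 63.257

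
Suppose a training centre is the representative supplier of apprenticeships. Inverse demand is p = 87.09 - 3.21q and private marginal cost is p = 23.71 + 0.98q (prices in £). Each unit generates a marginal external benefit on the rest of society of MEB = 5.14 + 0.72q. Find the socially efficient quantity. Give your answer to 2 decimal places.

Social marginal cost = private MC − MEB = 18.57 + 0.26q.
Set SMC = demand: 18.57 + 0.26q = 87.09 - 3.21q → q* = 19.7464.

q* = 19.75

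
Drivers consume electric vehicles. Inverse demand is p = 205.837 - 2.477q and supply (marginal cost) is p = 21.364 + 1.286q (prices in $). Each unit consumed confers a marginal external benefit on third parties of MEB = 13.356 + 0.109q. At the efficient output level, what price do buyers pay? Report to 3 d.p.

P = $71.731

Social marginal benefit = demand + MEB = 219.193 - 2.368q.
Set SMB = MC: 219.193 - 2.368q = 21.364 + 1.286q → q* = 54.1404.
Consumer price on the demand curve at q*: 205.837 − 2.477×54.1404 = 71.7312.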